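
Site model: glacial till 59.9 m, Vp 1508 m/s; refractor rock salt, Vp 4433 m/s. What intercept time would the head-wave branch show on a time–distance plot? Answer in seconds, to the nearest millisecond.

tᵢ = 2h·√(V₂²−V₁²)/(V₁V₂).
√(V₂²−V₁²) = √(4433²−1508²) = 4168.6 m/s.
tᵢ = 2·59.9·4168.6/(1508·4433) = 0.07471 s.

0.075 s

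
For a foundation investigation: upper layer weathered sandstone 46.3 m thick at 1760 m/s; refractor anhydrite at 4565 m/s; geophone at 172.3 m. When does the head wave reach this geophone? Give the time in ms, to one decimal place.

86.3 ms

t = x/V₂ + 2h·√(V₂²−V₁²)/(V₁V₂).
√(V₂²−V₁²) = √(4565²−1760²) = 4212.1 m/s; delay term = 2·46.3·4212.1/(1760·4565) = 0.04855 s.
t = 172.3/4565 + 0.04855 = 0.08629 s.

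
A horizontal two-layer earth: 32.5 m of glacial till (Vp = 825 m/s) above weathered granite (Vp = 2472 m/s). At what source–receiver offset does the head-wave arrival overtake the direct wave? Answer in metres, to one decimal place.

92.0 m

x_cross = 2h·√((V₂+V₁)/(V₂−V₁)).
(V₂+V₁)/(V₂−V₁) = (2472+825)/(2472−825) = 2.0018; √ = 1.4149.
x_cross = 2·32.5·1.4149 = 91.97 m.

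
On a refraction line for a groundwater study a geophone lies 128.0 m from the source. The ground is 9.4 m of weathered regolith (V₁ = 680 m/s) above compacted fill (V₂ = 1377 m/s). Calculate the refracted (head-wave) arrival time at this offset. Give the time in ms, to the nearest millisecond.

117 ms

t = x/V₂ + 2h·√(V₂²−V₁²)/(V₁V₂).
√(V₂²−V₁²) = √(1377²−680²) = 1197.4 m/s; delay term = 2·9.4·1197.4/(680·1377) = 0.02404 s.
t = 128.0/1377 + 0.02404 = 0.11700 s.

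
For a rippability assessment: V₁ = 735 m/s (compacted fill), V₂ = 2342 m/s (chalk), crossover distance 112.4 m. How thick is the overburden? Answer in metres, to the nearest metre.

h = (x_cross/2)·√((V₂−V₁)/(V₂+V₁)).
(V₂−V₁)/(V₂+V₁) = (2342−735)/(2342+735) = 0.5223; √ = 0.7227.
h = (112.4/2)·0.7227 = 40.61 m.

41 m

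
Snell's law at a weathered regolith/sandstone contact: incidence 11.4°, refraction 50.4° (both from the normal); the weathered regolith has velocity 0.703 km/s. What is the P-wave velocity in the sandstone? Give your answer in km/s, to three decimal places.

sin 11.4° = 0.1977; sin 50.4° = 0.7705.
V₂ = V₁·(sin θ₂/sin θ₁) = 0.703·(0.7705/0.1977) = 2.740 km/s.

2.740 km/s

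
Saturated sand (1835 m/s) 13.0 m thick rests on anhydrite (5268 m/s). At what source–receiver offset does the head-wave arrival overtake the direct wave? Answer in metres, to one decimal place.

37.4 m

x_cross = 2h·√((V₂+V₁)/(V₂−V₁)).
(V₂+V₁)/(V₂−V₁) = (5268+1835)/(5268−1835) = 2.0690; √ = 1.4384.
x_cross = 2·13.0·1.4384 = 37.40 m.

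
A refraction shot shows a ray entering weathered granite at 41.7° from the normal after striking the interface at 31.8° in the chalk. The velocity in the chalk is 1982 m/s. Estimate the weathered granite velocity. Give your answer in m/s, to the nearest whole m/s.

2502 m/s

Snell's law: sin 31.8°/V₁ = sin 41.7°/V₂.
V₂ = V₁·sin 41.7°/sin 31.8° = 1982 × 1.2624 = 2502.08 m/s.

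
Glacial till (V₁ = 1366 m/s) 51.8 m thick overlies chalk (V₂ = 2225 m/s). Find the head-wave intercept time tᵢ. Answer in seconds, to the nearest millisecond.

0.060 s

θ_c = arcsin(V₁/V₂) = arcsin(1366/2225) = 37.87°; cos θ_c = 0.7894.
tᵢ = 2h·cos θ_c / V₁ = 2·51.8·0.7894 / 1366 = 0.05987 s.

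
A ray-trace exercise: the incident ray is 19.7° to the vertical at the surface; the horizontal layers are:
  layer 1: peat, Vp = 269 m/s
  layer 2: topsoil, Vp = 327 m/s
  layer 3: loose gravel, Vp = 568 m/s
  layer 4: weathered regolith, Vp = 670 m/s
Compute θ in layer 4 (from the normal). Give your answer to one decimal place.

57.1°

Ray parameter p = sin 19.7° / 269 = 1.2531e-03 s/m.
sin θ_4 = p·V_4 = 1.2531e-03 × 670 = 0.8396.
θ_4 = 57.10° from the vertical.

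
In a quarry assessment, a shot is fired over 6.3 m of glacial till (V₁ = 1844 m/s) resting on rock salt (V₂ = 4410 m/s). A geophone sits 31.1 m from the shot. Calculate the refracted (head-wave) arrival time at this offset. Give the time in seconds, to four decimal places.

θ_c = arcsin(V₁/V₂) = arcsin(1844/4410) = 24.72°, cos θ_c = 0.9084.
Intercept time tᵢ = 2h cos θ_c / V₁ = 2·6.3·0.9084/1844 = 0.00621 s.
t = x/V₂ + tᵢ = 31.1/4410 + 0.00621 = 0.01326 s.

0.0133 s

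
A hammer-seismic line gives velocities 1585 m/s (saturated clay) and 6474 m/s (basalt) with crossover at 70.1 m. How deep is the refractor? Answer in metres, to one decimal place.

27.3 m

x_cross = 2h·√((V₂+V₁)/(V₂−V₁)) → h = x_cross / (2·√((V₂+V₁)/(V₂−V₁))).
√((V₂+V₁)/(V₂−V₁)) = √((6474+1585)/(6474−1585)) = 1.2839.
h = 70.1 / (2·1.2839) = 27.30 m.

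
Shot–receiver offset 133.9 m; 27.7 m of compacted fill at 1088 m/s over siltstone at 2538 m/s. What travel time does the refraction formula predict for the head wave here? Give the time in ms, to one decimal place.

98.8 ms

θ_c = arcsin(V₁/V₂) = arcsin(1088/2538) = 25.38°, cos θ_c = 0.9035.
Intercept time tᵢ = 2h cos θ_c / V₁ = 2·27.7·0.9035/1088 = 0.04600 s.
t = x/V₂ + tᵢ = 133.9/2538 + 0.04600 = 0.09876 s.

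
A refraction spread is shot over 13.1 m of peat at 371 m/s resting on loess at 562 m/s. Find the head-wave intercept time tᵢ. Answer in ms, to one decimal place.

θ_c = arcsin(V₁/V₂) = arcsin(371/562) = 41.31°; cos θ_c = 0.7511.
tᵢ = 2h·cos θ_c / V₁ = 2·13.1·0.7511 / 371 = 0.05305 s.

53.0 ms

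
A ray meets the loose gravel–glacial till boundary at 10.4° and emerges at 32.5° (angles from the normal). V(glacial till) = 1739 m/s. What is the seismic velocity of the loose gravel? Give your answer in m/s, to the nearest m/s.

Snell's law: sin 10.4°/V₁ = sin 32.5°/V₂.
V₁ = V₂·sin 10.4°/sin 32.5° = 1739 × 0.3360 = 584.26 m/s.

584 m/s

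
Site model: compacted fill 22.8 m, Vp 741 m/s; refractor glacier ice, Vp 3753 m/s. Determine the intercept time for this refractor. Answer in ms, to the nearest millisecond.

tᵢ = 2h·√(V₂²−V₁²)/(V₁V₂).
√(V₂²−V₁²) = √(3753²−741²) = 3679.1 m/s.
tᵢ = 2·22.8·3679.1/(741·3753) = 0.06033 s.

60 ms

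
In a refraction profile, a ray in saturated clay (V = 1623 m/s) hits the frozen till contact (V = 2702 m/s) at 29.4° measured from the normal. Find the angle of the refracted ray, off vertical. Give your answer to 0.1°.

54.8°

Snell's law: sin θ₂ = (V₂/V₁)·sin θ₁ = (2702/1623)·sin 29.4° = 0.8173.
θ₂ = arcsin 0.8173 = 54.81° from the normal.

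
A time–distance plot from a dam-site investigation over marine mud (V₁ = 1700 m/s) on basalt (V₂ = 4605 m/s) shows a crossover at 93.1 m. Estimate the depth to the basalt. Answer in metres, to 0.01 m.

x_cross = 2h·√((V₂+V₁)/(V₂−V₁)) → h = x_cross / (2·√((V₂+V₁)/(V₂−V₁))).
√((V₂+V₁)/(V₂−V₁)) = √((4605+1700)/(4605−1700)) = 1.4732.
h = 93.1 / (2·1.4732) = 31.60 m.

31.60 m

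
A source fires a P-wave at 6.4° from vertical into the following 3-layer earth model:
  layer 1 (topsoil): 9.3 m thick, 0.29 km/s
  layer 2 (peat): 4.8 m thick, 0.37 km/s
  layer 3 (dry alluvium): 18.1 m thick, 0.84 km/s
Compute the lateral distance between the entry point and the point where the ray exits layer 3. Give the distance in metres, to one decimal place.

7.9 m

Ray parameter p = sin 6.4° / 0.29 km/s = 3.8438e-01 s/km.
Layer 1: θ = 6.40°; offset = 9.3·tan 6.40° = 1.043 m.
Layer 2: sin θ = p·0.37 = 0.1422 → θ = 8.18°; offset = 4.8·tan 8.18° = 0.690 m.
Layer 3: sin θ = p·0.84 = 0.3229 → θ = 18.84°; offset = 18.1·tan 18.84° = 6.175 m.
Total horizontal offset = 7.908 m.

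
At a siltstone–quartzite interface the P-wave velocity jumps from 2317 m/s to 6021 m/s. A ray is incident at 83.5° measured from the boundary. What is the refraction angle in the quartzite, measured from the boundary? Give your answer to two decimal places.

Convert to the normal: θ₁ = 90° − 83.5° = 6.5°.
Snell's law: sin θ₂ = (V₂/V₁)·sin θ₁ = (6021/2317)·sin 6.5° = 0.2942.
θ₂ = sin⁻¹(0.2942) = 17.11° (from vertical).
From the interface: 90° − 17.11° = 72.89°.

72.89°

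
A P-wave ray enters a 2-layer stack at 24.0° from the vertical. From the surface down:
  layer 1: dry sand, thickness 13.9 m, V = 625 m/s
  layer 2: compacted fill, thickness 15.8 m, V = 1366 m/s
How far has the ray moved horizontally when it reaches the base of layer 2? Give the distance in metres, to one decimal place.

36.9 m

Apply Snell's law at each interface; in layer i the horizontal offset is hᵢ·tan θᵢ.
Layer 1: θ = 24.00°; offset = 13.9·tan 24.00° = 6.189 m.
Layer 2: sin θ = 1366·sin 24.0°/625 = 0.8890, θ = 62.74°; offset = 15.8·tan 62.74° = 30.669 m.
Total horizontal offset = 36.857 m.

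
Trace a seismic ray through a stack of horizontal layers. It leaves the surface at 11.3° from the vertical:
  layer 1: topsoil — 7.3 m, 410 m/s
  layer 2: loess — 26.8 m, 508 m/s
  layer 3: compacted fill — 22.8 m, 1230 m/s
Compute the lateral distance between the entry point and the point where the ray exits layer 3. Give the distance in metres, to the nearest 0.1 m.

Ray parameter p = sin 11.3° / 410 m/s = 4.7792e-04 s/m.
Layer 1: θ = 11.30°; offset = 7.3·tan 11.30° = 1.459 m.
Layer 2: sin θ = p·508 = 0.2428 → θ = 14.05°; offset = 26.8·tan 14.05° = 6.707 m.
Layer 3: sin θ = p·1230 = 0.5878 → θ = 36.00°; offset = 22.8·tan 36.00° = 16.567 m.
Summing the layer offsets gives 24.733 m.

24.7 m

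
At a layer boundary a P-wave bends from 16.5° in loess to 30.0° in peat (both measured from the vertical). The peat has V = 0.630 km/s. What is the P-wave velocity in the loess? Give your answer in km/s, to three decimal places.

0.358 km/s

Snell's law: sin 16.5°/V₁ = sin 30.0°/V₂.
V₁ = V₂·sin 16.5°/sin 30.0° = 0.630 × 0.5680 = 0.358 km/s.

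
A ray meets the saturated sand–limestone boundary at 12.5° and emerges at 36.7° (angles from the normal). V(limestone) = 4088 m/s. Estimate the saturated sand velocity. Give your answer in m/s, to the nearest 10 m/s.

1480 m/s

sin 12.5° = 0.2164; sin 36.7° = 0.5976.
V₁ = V₂·(sin θ₁/sin θ₂) = 4088·(0.2164/0.5976) = 1480.54 m/s.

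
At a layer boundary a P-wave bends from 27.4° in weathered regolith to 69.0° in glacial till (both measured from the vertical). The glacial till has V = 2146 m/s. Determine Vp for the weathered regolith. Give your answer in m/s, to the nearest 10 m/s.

1060 m/s

Snell's law: sin 27.4°/V₁ = sin 69.0°/V₂.
V₁ = V₂·sin 27.4°/sin 69.0° = 2146 × 0.4929 = 1057.85 m/s.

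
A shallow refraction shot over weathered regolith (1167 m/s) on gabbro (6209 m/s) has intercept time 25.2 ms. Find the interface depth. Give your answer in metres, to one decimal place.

h = tᵢ·V₁·V₂ / (2·√(V₂²−V₁²)).
√(V₂²−V₁²) = √(6209² − 1167²) = 6098.3 m/s.
h = 0.0252 s × 1167 × 6209 / (2 × 6098.3) = 14.97 m.

15.0 m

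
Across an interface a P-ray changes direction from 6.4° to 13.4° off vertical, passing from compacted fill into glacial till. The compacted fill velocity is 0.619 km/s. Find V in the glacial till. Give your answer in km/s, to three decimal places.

Snell's law: sin 6.4°/V₁ = sin 13.4°/V₂.
V₂ = V₁·sin 13.4°/sin 6.4° = 0.619 × 2.0790 = 1.287 km/s.

1.287 km/s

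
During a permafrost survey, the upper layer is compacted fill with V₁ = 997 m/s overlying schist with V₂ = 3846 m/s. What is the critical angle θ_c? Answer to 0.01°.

15.02°

At critical incidence the refracted ray runs along the interface (θ₂ = 90°), so sin θ_c = V₁/V₂.
θ_c = arcsin(997/3846) = arcsin 0.2592 = 15.02°.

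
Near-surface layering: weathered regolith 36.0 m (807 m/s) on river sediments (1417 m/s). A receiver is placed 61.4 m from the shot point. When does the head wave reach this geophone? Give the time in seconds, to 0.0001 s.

0.1167 s

t = x/V₂ + 2h·√(V₂²−V₁²)/(V₁V₂).
√(V₂²−V₁²) = √(1417²−807²) = 1164.7 m/s; delay term = 2·36.0·1164.7/(807·1417) = 0.07334 s.
t = 61.4/1417 + 0.07334 = 0.11667 s.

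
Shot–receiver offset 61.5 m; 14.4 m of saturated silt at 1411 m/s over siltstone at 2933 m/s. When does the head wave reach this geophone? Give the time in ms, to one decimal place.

θ_c = arcsin(V₁/V₂) = arcsin(1411/2933) = 28.76°, cos θ_c = 0.8767.
Intercept time tᵢ = 2h cos θ_c / V₁ = 2·14.4·0.8767/1411 = 0.01789 s.
t = x/V₂ + tᵢ = 61.5/2933 + 0.01789 = 0.03886 s.

38.9 ms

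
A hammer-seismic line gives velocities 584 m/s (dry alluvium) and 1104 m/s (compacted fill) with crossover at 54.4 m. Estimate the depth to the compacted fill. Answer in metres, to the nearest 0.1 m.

x_cross = 2h·√((V₂+V₁)/(V₂−V₁)) → h = x_cross / (2·√((V₂+V₁)/(V₂−V₁))).
√((V₂+V₁)/(V₂−V₁)) = √((1104+584)/(1104−584)) = 1.8017.
h = 54.4 / (2·1.8017) = 15.10 m.

15.1 m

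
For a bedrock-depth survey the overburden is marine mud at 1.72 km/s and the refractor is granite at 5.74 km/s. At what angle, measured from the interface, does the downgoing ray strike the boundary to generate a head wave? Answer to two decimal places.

72.56°

Critical incidence: sin θ_c = V₁/V₂ = 1.72/5.74 = 0.2997.
θ_c = arcsin 0.2997 = 17.44°.
Measured from the interface: 90° − 17.44° = 72.56°.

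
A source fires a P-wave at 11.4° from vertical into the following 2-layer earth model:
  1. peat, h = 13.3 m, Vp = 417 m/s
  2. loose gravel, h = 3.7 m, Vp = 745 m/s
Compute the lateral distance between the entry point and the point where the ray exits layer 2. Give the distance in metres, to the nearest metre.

Ray parameter p = sin 11.4° / 417 m/s = 4.7400e-04 s/m.
Layer 1: θ = 11.40°; offset = 13.3·tan 11.40° = 2.682 m.
Layer 2: sin θ = p·745 = 0.3531 → θ = 20.68°; offset = 3.7·tan 20.68° = 1.397 m.
Σ offsets = 4.078 m.

4 m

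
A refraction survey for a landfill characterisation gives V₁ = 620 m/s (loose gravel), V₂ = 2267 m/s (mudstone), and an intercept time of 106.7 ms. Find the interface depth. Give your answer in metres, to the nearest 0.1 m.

34.4 m

θ_c = arcsin(620/2267) = 15.87°; cos θ_c = 0.9619.
tᵢ = 2h cos θ_c/V₁ ⇒ h = tᵢ·V₁/(2 cos θ_c) = 0.1067·620/(2·0.9619) = 34.39 m.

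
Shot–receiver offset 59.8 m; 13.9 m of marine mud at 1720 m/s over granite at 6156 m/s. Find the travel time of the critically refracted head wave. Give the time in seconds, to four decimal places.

0.0252 s

θ_c = arcsin(V₁/V₂) = arcsin(1720/6156) = 16.22°, cos θ_c = 0.9602.
Intercept time tᵢ = 2h cos θ_c / V₁ = 2·13.9·0.9602/1720 = 0.01552 s.
t = x/V₂ + tᵢ = 59.8/6156 + 0.01552 = 0.02523 s.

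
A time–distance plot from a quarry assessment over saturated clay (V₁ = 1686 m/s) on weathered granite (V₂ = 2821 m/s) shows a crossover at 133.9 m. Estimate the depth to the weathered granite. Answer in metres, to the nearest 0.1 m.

h = (x_cross/2)·√((V₂−V₁)/(V₂+V₁)).
(V₂−V₁)/(V₂+V₁) = (2821−1686)/(2821+1686) = 0.2518; √ = 0.5018.
h = (133.9/2)·0.5018 = 33.60 m.

33.6 m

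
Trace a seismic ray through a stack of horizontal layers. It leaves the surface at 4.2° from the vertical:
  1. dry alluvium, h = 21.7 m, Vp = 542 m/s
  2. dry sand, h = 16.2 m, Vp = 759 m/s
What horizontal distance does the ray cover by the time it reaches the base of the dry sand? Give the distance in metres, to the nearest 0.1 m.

p = sin θ₁/V₁ = sin 4.2°/542 = 1.3513e-04 s/m is conserved through the stack.
Layer 1: θ = 4.20°; offset = 21.7·tan 4.20° = 1.594 m.
Layer 2: sin θ = p·759 = 0.1026 → θ = 5.89°; offset = 16.2·tan 5.89° = 1.670 m.
Summing the layer offsets gives 3.264 m.

3.3 m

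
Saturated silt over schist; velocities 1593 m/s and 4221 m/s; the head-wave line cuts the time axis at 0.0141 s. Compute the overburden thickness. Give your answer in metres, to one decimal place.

h = tᵢ·V₁·V₂ / (2·√(V₂²−V₁²)).
√(V₂²−V₁²) = √(4221² − 1593²) = 3908.9 m/s.
h = 0.0141 s × 1593 × 4221 / (2 × 3908.9) = 12.13 m.

12.1 m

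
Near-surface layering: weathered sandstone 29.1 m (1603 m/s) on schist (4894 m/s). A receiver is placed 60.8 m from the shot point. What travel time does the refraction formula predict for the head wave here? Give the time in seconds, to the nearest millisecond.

t = x/V₂ + 2h·√(V₂²−V₁²)/(V₁V₂).
√(V₂²−V₁²) = √(4894²−1603²) = 4624.0 m/s; delay term = 2·29.1·4624.0/(1603·4894) = 0.03430 s.
t = 60.8/4894 + 0.03430 = 0.04673 s.

0.047 s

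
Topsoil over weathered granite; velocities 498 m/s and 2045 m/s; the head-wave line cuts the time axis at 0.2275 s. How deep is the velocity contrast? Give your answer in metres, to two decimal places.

h = tᵢ·V₁·V₂ / (2·√(V₂²−V₁²)).
√(V₂²−V₁²) = √(2045² − 498²) = 1983.4 m/s.
h = 0.2275 s × 498 × 2045 / (2 × 1983.4) = 58.41 m.

58.41 m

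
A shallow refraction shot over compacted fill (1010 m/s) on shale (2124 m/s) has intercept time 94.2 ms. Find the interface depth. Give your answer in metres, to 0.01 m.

h = tᵢ·V₁·V₂ / (2·√(V₂²−V₁²)).
√(V₂²−V₁²) = √(2124² − 1010²) = 1868.5 m/s.
h = 0.0942 s × 1010 × 2124 / (2 × 1868.5) = 54.08 m.

54.08 m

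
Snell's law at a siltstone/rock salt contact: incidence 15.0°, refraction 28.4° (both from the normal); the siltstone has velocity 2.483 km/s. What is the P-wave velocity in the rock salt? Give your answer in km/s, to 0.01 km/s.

4.56 km/s

sin 15.0° = 0.2588; sin 28.4° = 0.4756.
V₂ = V₁·(sin θ₂/sin θ₁) = 2.483·(0.4756/0.2588) = 4.56 km/s.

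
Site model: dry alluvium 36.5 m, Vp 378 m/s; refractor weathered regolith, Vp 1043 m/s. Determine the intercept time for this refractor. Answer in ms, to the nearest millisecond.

180 ms

tᵢ = 2h·√(V₂²−V₁²)/(V₁V₂).
√(V₂²−V₁²) = √(1043²−378²) = 972.1 m/s.
tᵢ = 2·36.5·972.1/(378·1043) = 0.17999 s.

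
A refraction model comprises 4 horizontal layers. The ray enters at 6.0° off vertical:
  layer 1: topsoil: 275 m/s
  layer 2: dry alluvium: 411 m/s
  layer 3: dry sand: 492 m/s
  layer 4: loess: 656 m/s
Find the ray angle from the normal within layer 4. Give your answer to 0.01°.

14.44°

Ray parameter p = sin 6.0° / 275 = 3.8010e-04 s/m.
sin θ_4 = p·V_4 = 3.8010e-04 × 656 = 0.2493.
θ_4 = arcsin 0.2493 = 14.44°.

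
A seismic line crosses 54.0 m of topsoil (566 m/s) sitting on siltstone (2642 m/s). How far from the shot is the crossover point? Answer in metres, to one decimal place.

134.3 m

θ_c = arcsin(566/2642) = 12.37°, so cos θ_c = 0.9768 and tᵢ = 2h cos θ_c/V₁ = 0.1864 s.
At crossover x/V₁ = x/V₂ + tᵢ ⇒ x = tᵢ/(1/V₁ − 1/V₂) = 0.18638/(1.7668e-03 − 3.7850e-04) = 134.25 m.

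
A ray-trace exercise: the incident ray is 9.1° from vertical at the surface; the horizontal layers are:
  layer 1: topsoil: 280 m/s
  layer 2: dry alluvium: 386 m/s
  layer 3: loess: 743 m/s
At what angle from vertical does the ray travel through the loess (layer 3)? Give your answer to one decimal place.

24.8°

Ray parameter p = sin 9.1° / 280 = 5.6485e-04 s/m.
sin θ_3 = p·V_3 = 5.6485e-04 × 743 = 0.4197.
θ_3 = arcsin 0.4197 = 24.81°.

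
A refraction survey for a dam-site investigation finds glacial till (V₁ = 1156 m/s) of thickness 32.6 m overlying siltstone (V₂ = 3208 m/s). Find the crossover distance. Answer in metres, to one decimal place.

x_cross = 2h·√((V₂+V₁)/(V₂−V₁)).
(V₂+V₁)/(V₂−V₁) = (3208+1156)/(3208−1156) = 2.1267; √ = 1.4583.
x_cross = 2·32.6·1.4583 = 95.08 m.

95.1 m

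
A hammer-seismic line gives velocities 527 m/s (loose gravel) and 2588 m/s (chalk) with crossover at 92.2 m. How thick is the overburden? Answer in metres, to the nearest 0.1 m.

h = (x_cross/2)·√((V₂−V₁)/(V₂+V₁)).
(V₂−V₁)/(V₂+V₁) = (2588−527)/(2588+527) = 0.6616; √ = 0.8134.
h = (92.2/2)·0.8134 = 37.50 m.

37.5 m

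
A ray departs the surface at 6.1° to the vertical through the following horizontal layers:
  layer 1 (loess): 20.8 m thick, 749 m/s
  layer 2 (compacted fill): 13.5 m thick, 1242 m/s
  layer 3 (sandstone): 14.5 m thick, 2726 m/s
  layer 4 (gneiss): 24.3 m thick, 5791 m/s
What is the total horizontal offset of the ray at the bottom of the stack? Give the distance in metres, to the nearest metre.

46 m

p = sin θ₁/V₁ = sin 6.1°/749 = 1.4187e-04 s/m is conserved through the stack.
Layer 1: θ = 6.10°; offset = 20.8·tan 6.10° = 2.223 m.
Layer 2: sin θ = p·1242 = 0.1762 → θ = 10.15°; offset = 13.5·tan 10.15° = 2.417 m.
Layer 3: sin θ = p·2726 = 0.3868 → θ = 22.75°; offset = 14.5·tan 22.75° = 6.081 m.
Layer 4: sin θ = p·5791 = 0.8216 → θ = 55.24°; offset = 24.3·tan 55.24° = 35.022 m.
Summing the layer offsets gives 45.742 m.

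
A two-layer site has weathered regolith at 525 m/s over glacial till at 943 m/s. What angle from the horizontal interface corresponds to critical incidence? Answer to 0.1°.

At critical incidence the refracted ray runs along the interface (θ₂ = 90°), so sin θ_c = V₁/V₂.
θ_c = arcsin(525/943) = arcsin 0.5567 = 33.83°.
Measured from the interface: 90° − 33.83° = 56.17°.

56.2°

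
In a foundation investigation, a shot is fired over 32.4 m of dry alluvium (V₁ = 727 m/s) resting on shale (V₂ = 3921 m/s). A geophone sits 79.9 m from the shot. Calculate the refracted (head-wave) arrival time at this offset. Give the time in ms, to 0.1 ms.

108.0 ms

t = x/V₂ + 2h·√(V₂²−V₁²)/(V₁V₂).
√(V₂²−V₁²) = √(3921²−727²) = 3853.0 m/s; delay term = 2·32.4·3853.0/(727·3921) = 0.08759 s.
t = 79.9/3921 + 0.08759 = 0.10797 s.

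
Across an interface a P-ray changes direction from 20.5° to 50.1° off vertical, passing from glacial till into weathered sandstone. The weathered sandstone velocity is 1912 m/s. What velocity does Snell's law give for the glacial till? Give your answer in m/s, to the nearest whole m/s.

Snell's law: sin 20.5°/V₁ = sin 50.1°/V₂.
V₁ = V₂·sin 20.5°/sin 50.1° = 1912 × 0.4565 = 872.82 m/s.

873 m/s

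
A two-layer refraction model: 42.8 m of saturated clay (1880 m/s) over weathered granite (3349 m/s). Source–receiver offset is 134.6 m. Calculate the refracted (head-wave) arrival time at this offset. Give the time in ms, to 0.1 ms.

t = x/V₂ + 2h·√(V₂²−V₁²)/(V₁V₂).
√(V₂²−V₁²) = √(3349²−1880²) = 2771.5 m/s; delay term = 2·42.8·2771.5/(1880·3349) = 0.03768 s.
t = 134.6/3349 + 0.03768 = 0.07787 s.

77.9 ms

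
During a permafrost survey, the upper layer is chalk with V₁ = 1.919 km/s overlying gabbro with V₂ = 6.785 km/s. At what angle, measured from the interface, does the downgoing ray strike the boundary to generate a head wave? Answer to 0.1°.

73.6°

At critical incidence the refracted ray runs along the interface (θ₂ = 90°), so sin θ_c = V₁/V₂.
θ_c = arcsin(1.919/6.785) = arcsin 0.2828 = 16.43°.
Measured from the interface: 90° − 16.43° = 73.57°.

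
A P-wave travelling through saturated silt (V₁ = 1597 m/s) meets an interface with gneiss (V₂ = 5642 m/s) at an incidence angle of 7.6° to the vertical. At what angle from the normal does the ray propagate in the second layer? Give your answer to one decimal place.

27.9°

Snell's law: sin θ₂ = (V₂/V₁)·sin θ₁ = (5642/1597)·sin 7.6° = 0.4672.
θ₂ = sin⁻¹(0.4672) = 27.86° (from vertical).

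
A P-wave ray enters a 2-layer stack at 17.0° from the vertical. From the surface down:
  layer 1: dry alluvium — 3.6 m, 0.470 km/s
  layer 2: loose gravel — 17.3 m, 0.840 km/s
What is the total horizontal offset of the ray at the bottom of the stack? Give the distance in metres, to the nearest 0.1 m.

11.7 m

Apply Snell's law at each interface; in layer i the horizontal offset is hᵢ·tan θᵢ.
Layer 1: θ = 17.00°; offset = 3.6·tan 17.00° = 1.101 m.
Layer 2: sin θ = 0.840·sin 17.0°/0.470 = 0.5225, θ = 31.50°; offset = 17.3·tan 31.50° = 10.603 m.
Summing the layer offsets gives 11.703 m.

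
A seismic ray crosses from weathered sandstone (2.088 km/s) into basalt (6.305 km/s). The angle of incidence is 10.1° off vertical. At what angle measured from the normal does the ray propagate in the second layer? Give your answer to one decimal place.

32.0°

Snell's law: sin θ₂ = (V₂/V₁)·sin θ₁ = (6.305/2.088)·sin 10.1° = 0.5295.
θ₂ = sin⁻¹(0.5295) = 31.97° (from vertical).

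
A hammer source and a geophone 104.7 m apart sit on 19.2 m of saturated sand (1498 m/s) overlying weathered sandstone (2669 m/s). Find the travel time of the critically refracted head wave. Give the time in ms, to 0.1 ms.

60.4 ms

θ_c = arcsin(V₁/V₂) = arcsin(1498/2669) = 34.14°, cos θ_c = 0.8276.
Intercept time tᵢ = 2h cos θ_c / V₁ = 2·19.2·0.8276/1498 = 0.02122 s.
t = x/V₂ + tᵢ = 104.7/2669 + 0.02122 = 0.06044 s.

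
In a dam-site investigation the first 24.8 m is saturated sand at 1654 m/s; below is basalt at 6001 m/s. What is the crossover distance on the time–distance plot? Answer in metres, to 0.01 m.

x_cross = 2h·√((V₂+V₁)/(V₂−V₁)).
(V₂+V₁)/(V₂−V₁) = (6001+1654)/(6001−1654) = 1.7610; √ = 1.3270.
x_cross = 2·24.8·1.3270 = 65.82 m.

65.82 m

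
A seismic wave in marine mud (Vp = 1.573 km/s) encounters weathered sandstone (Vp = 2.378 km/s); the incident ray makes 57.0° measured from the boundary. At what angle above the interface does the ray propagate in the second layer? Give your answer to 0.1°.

34.6°

Convert to the normal: θ₁ = 90° − 57.0° = 33.0°.
sin θ₁/V₁ = sin θ₂/V₂ ⇒ sin θ₂ = 2.378·sin 33.0°/1.573 = 2.378·0.5446/1.573 = 0.8234.
θ₂ = sin⁻¹(0.8234) = 55.42° (from vertical).
From the interface: 90° − 55.42° = 34.58°.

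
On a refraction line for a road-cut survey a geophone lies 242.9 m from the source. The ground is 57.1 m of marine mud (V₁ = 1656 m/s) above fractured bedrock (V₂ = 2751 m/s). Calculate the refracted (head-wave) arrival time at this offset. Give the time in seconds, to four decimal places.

0.1434 s

t = x/V₂ + 2h·√(V₂²−V₁²)/(V₁V₂).
√(V₂²−V₁²) = √(2751²−1656²) = 2196.7 m/s; delay term = 2·57.1·2196.7/(1656·2751) = 0.05507 s.
t = 242.9/2751 + 0.05507 = 0.14336 s.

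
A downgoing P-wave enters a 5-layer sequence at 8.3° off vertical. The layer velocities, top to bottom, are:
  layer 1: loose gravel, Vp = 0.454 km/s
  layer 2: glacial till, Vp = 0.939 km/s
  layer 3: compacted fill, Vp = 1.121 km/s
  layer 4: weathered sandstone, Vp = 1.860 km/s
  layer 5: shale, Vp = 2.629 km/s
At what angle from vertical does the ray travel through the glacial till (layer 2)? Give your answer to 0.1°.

17.4°

Snell's law across each interface conserves sin θ / V, so sin θ_2 = V_2·sin θ₁/V₁.
sin θ_2 = 0.939 × sin 8.3° / 0.454 = 0.2986.
θ_2 = 17.37° from the vertical.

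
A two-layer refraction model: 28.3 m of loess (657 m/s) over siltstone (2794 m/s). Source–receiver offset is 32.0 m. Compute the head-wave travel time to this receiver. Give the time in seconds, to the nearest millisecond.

0.095 s

t = x/V₂ + 2h·√(V₂²−V₁²)/(V₁V₂).
√(V₂²−V₁²) = √(2794²−657²) = 2715.7 m/s; delay term = 2·28.3·2715.7/(657·2794) = 0.08373 s.
t = 32.0/2794 + 0.08373 = 0.09519 s.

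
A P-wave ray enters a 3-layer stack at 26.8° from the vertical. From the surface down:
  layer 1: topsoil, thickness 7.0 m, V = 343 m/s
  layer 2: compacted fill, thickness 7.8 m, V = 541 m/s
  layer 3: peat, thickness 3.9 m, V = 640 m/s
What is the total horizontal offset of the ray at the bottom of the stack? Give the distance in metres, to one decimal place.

17.5 m

Ray parameter p = sin 26.8° / 343 m/s = 1.3145e-03 s/m.
Layer 1: θ = 26.80°; offset = 7.0·tan 26.80° = 3.536 m.
Layer 2: sin θ = p·541 = 0.7112 → θ = 45.33°; offset = 7.8·tan 45.33° = 7.890 m.
Layer 3: sin θ = p·640 = 0.8413 → θ = 57.28°; offset = 3.9·tan 57.28° = 6.069 m.
Total horizontal offset = 17.495 m.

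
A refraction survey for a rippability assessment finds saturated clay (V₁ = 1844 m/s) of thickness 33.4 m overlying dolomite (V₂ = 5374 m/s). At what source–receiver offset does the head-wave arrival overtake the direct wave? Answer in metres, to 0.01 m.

x_cross = 2h·√((V₂+V₁)/(V₂−V₁)).
(V₂+V₁)/(V₂−V₁) = (5374+1844)/(5374−1844) = 2.0448; √ = 1.4300.
x_cross = 2·33.4·1.4300 = 95.52 m.

95.52 m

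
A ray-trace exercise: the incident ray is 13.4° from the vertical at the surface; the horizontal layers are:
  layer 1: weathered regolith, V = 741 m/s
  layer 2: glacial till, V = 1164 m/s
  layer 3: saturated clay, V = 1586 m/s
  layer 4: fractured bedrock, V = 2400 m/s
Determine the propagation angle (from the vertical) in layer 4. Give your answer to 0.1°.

Ray parameter p = sin 13.4° / 741 = 3.1275e-04 s/m.
sin θ_4 = p·V_4 = 3.1275e-04 × 2400 = 0.7506.
θ_4 = 48.64° from the vertical.

48.6°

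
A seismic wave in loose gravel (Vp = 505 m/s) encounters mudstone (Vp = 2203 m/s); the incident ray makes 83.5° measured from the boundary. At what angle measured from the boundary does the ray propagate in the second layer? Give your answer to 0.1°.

60.4°

Angle from the normal: 90° − 83.5° = 6.5°.
sin θ₁/V₁ = sin θ₂/V₂ ⇒ sin θ₂ = 2203·sin 6.5°/505 = 2203·0.1132/505 = 0.4938.
θ₂ = arcsin 0.4938 = 29.59° from the normal.
From the interface: 90° − 29.59° = 60.41°.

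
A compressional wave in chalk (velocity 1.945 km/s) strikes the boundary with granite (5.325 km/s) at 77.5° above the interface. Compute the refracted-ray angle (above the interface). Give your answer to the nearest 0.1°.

53.7°

Angle from the normal: 90° − 77.5° = 12.5°.
Snell's law: sin θ₂ = (V₂/V₁)·sin θ₁ = (5.325/1.945)·sin 12.5° = 0.5926.
θ₂ = arcsin 0.5926 = 36.34° from the normal.
From the interface: 90° − 36.34° = 53.66°.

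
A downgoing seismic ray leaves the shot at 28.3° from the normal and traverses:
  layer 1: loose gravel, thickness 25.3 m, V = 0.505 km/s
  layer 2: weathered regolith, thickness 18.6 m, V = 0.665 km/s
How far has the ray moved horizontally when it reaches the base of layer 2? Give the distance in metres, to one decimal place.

28.5 m

Apply Snell's law at each interface; in layer i the horizontal offset is hᵢ·tan θᵢ.
Layer 1: θ = 28.30°; offset = 25.3·tan 28.30° = 13.623 m.
Layer 2: sin θ = 0.665·sin 28.3°/0.505 = 0.6243, θ = 38.63°; offset = 18.6·tan 38.63° = 14.864 m.
Total horizontal offset = 28.487 m.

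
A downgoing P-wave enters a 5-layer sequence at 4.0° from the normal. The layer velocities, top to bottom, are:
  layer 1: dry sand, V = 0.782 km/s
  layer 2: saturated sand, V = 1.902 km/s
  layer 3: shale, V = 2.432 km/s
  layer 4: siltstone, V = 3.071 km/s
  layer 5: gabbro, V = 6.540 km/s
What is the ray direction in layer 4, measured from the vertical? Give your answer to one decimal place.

15.9°

Ray parameter p = sin 4.0° / 0.782 = 8.9203e-02 s/km.
sin θ_4 = p·V_4 = 8.9203e-02 × 3.071 = 0.2739.
θ_4 = 15.90° from the vertical.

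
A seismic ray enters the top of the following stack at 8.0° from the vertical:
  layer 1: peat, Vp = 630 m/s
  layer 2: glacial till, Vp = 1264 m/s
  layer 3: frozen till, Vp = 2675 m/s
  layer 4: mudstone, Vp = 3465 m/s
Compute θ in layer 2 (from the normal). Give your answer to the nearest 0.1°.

Ray parameter p = sin 8.0° / 630 = 2.2091e-04 s/m.
sin θ_2 = p·V_2 = 2.2091e-04 × 1264 = 0.2792.
θ_2 = 16.21° from the vertical.

16.2°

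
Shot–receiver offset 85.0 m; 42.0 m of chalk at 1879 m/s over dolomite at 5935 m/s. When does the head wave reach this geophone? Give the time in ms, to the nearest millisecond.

θ_c = arcsin(V₁/V₂) = arcsin(1879/5935) = 18.46°, cos θ_c = 0.9486.
Intercept time tᵢ = 2h cos θ_c / V₁ = 2·42.0·0.9486/1879 = 0.04241 s.
t = x/V₂ + tᵢ = 85.0/5935 + 0.04241 = 0.05673 s.

57 ms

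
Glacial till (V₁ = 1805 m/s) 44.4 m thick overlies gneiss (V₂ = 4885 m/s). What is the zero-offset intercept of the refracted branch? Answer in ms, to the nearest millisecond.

θ_c = arcsin(V₁/V₂) = arcsin(1805/4885) = 21.68°; cos θ_c = 0.9292.
tᵢ = 2h·cos θ_c / V₁ = 2·44.4·0.9292 / 1805 = 0.04572 s.

46 ms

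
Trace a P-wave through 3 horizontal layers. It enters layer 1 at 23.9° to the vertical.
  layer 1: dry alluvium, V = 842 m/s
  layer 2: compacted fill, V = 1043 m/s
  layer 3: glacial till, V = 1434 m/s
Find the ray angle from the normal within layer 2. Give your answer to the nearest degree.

Snell's law across each interface conserves sin θ / V, so sin θ_2 = V_2·sin θ₁/V₁.
sin θ_2 = 1043 × sin 23.9° / 842 = 0.5019.
θ_2 = 30.12° from the vertical.

30°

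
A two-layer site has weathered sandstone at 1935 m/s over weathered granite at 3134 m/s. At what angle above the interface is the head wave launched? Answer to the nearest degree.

At critical incidence the refracted ray runs along the interface (θ₂ = 90°), so sin θ_c = V₁/V₂.
θ_c = arcsin(1935/3134) = arcsin 0.6174 = 38.13°.
Measured from the interface: 90° − 38.13° = 51.87°.

52°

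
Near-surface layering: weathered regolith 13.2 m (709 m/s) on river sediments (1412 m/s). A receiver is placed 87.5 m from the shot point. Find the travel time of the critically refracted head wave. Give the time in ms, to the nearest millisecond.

94 ms

θ_c = arcsin(V₁/V₂) = arcsin(709/1412) = 30.14°, cos θ_c = 0.8648.
Intercept time tᵢ = 2h cos θ_c / V₁ = 2·13.2·0.8648/709 = 0.03220 s.
t = x/V₂ + tᵢ = 87.5/1412 + 0.03220 = 0.09417 s.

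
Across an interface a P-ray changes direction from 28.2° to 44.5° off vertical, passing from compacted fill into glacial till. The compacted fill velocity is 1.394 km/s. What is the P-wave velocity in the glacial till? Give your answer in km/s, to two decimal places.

2.07 km/s

sin 28.2° = 0.4726; sin 44.5° = 0.7009.
V₂ = V₁·(sin θ₂/sin θ₁) = 1.394·(0.7009/0.4726) = 2.07 km/s.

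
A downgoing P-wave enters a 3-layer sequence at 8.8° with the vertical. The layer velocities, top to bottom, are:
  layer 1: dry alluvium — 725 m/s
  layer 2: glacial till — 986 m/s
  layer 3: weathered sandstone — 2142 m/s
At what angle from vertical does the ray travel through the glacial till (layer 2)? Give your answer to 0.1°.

12.0°

Ray parameter p = sin 8.8° / 725 = 2.1101e-04 s/m.
sin θ_2 = p·V_2 = 2.1101e-04 × 986 = 0.2081.
θ_2 = arcsin 0.2081 = 12.01°.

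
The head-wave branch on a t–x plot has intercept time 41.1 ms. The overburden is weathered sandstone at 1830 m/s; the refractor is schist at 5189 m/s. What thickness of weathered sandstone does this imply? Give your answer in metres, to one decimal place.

40.2 m

θ_c = arcsin(1830/5189) = 20.65°; cos θ_c = 0.9357.
tᵢ = 2h cos θ_c/V₁ ⇒ h = tᵢ·V₁/(2 cos θ_c) = 0.0411·1830/(2·0.9357) = 40.19 m.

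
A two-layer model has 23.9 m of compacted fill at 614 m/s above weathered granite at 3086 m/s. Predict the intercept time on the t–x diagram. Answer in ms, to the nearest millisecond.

tᵢ = 2h·√(V₂²−V₁²)/(V₁V₂).
√(V₂²−V₁²) = √(3086²−614²) = 3024.3 m/s.
tᵢ = 2·23.9·3024.3/(614·3086) = 0.07629 s.

76 ms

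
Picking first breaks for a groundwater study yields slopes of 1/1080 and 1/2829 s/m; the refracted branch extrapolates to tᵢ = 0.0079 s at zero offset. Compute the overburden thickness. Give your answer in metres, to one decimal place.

4.6 m

θ_c = arcsin(1080/2829) = 22.44°; cos θ_c = 0.9243.
tᵢ = 2h cos θ_c/V₁ ⇒ h = tᵢ·V₁/(2 cos θ_c) = 0.0079·1080/(2·0.9243) = 4.62 m.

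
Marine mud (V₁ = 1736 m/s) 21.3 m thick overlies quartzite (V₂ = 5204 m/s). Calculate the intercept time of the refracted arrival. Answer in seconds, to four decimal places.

tᵢ = 2h·√(V₂²−V₁²)/(V₁V₂).
√(V₂²−V₁²) = √(5204²−1736²) = 4905.9 m/s.
tᵢ = 2·21.3·4905.9/(1736·5204) = 0.02313 s.

0.0231 s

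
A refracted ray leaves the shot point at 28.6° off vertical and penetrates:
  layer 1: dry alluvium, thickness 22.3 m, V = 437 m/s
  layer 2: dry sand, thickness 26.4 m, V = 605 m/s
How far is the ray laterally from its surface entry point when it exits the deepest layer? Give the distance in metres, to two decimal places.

Apply Snell's law at each interface; in layer i the horizontal offset is hᵢ·tan θᵢ.
Layer 1: θ = 28.60°; offset = 22.3·tan 28.60° = 12.1584 m.
Layer 2: sin θ = 605·sin 28.6°/437 = 0.6627, θ = 41.51°; offset = 26.4·tan 41.51° = 23.3630 m.
Σ offsets = 35.5214 m.

35.52 m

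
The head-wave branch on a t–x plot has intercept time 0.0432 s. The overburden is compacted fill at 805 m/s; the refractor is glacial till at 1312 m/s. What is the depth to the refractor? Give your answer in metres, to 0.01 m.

h = tᵢ·V₁·V₂ / (2·√(V₂²−V₁²)).
√(V₂²−V₁²) = √(1312² − 805²) = 1036.0 m/s.
h = 0.0432 s × 805 × 1312 / (2 × 1036.0) = 22.02 m.

22.02 m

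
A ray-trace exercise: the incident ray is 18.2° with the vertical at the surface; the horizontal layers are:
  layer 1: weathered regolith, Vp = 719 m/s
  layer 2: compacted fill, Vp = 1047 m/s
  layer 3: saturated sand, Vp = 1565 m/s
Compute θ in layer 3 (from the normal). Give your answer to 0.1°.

42.8°

Ray parameter p = sin 18.2° / 719 = 4.3440e-04 s/m.
sin θ_3 = p·V_3 = 4.3440e-04 × 1565 = 0.6798.
θ_3 = 42.83° from the vertical.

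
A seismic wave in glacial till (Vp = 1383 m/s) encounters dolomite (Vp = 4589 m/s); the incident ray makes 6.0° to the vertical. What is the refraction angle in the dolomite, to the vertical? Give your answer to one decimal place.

20.3°

sin θ₁/V₁ = sin θ₂/V₂ ⇒ sin θ₂ = 4589·sin 6.0°/1383 = 4589·0.1045/1383 = 0.3468.
θ₂ = sin⁻¹(0.3468) = 20.29° (from vertical).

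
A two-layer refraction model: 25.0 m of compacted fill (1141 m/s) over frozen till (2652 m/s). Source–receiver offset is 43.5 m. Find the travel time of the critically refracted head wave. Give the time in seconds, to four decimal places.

t = x/V₂ + 2h·√(V₂²−V₁²)/(V₁V₂).
√(V₂²−V₁²) = √(2652²−1141²) = 2394.0 m/s; delay term = 2·25.0·2394.0/(1141·2652) = 0.03956 s.
t = 43.5/2652 + 0.03956 = 0.05596 s.

0.0560 s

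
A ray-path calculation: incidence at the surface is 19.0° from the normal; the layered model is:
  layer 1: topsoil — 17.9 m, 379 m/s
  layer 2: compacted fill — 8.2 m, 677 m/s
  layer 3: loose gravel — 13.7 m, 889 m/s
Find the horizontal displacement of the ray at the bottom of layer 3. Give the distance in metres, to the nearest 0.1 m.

28.2 m

Ray parameter p = sin 19.0° / 379 m/s = 8.5902e-04 s/m.
Layer 1: θ = 19.00°; offset = 17.9·tan 19.00° = 6.163 m.
Layer 2: sin θ = p·677 = 0.5816 → θ = 35.56°; offset = 8.2·tan 35.56° = 5.862 m.
Layer 3: sin θ = p·889 = 0.7637 → θ = 49.79°; offset = 13.7·tan 49.79° = 16.205 m.
Σ offsets = 28.231 m.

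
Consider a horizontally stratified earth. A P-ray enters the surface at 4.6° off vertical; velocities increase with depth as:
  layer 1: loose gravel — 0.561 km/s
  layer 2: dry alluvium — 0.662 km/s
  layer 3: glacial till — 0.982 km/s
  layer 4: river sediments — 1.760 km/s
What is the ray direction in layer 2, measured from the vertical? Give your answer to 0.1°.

5.4°

Snell's law across each interface conserves sin θ / V, so sin θ_2 = V_2·sin θ₁/V₁.
sin θ_2 = 0.662 × sin 4.6° / 0.561 = 0.0946.
θ_2 = arcsin 0.0946 = 5.43°.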